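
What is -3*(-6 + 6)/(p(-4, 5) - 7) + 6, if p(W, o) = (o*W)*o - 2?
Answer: 6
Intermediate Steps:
p(W, o) = -2 + W*o² (p(W, o) = (W*o)*o - 2 = W*o² - 2 = -2 + W*o²)
-3*(-6 + 6)/(p(-4, 5) - 7) + 6 = -3*(-6 + 6)/((-2 - 4*5²) - 7) + 6 = -0/((-2 - 4*25) - 7) + 6 = -0/((-2 - 100) - 7) + 6 = -0/(-102 - 7) + 6 = -0/(-109) + 6 = -0*(-1)/109 + 6 = -3*0 + 6 = 0 + 6 = 6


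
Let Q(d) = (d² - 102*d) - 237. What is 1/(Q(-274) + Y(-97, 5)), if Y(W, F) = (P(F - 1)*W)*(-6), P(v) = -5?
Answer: 1/99877 ≈ 1.0012e-5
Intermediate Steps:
Y(W, F) = 30*W (Y(W, F) = -5*W*(-6) = 30*W)
Q(d) = -237 + d² - 102*d
1/(Q(-274) + Y(-97, 5)) = 1/((-237 + (-274)² - 102*(-274)) + 30*(-97)) = 1/((-237 + 75076 + 27948) - 2910) = 1/(102787 - 2910) = 1/99877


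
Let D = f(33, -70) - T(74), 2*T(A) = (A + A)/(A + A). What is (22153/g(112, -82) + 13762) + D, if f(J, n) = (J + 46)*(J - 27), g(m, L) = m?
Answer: 1616529/112 ≈ 14433.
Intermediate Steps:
T(A) = 1/2 (T(A) = ((A + A)/(A + A))/2 = ((2*A)/((2*A)))/2 = ((2*A)*(1/(2*A)))/2 = (1/2)*1 = 1/2)
f(J, n) = (-27 + J)*(46 + J) (f(J, n) = (46 + J)*(-27 + J) = (-27 + J)*(46 + J))
D = 947/2 (D = (-1242 + 33**2 + 19*33) - 1*1/2 = (-1242 + 1089 + 627) - 1/2 = 474 - 1/2 = 947/2 ≈ 473.50)
(22153/g(112, -82) + 13762) + D = (22153/112 + 13762) + 947/2 = 1563497/112 + 947/2 = 1616529/112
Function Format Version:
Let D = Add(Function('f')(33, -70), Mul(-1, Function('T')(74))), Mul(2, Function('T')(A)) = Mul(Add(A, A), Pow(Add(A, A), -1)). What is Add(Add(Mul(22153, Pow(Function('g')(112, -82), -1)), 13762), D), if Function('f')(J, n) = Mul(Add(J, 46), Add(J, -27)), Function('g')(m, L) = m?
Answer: Rational(1616529, 112) ≈ 14433.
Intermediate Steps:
Function('T')(A) = Rational(1, 2) (Function('T')(A) = Mul(Rational(1, 2), Mul(Add(A, A), Pow(Add(A, A), -1))) = Mul(Rational(1, 2), Mul(Mul(2, A), Pow(Mul(2, A), -1))) = Mul(Rational(1, 2), Mul(Mul(2, A), Mul(Rational(1, 2), Pow(A, -1)))) = Mul(Rational(1, 2), 1) = Rational(1, 2))
Function('f')(J, n) = Mul(Add(-27, J), Add(46, J)) (Function('f')(J, n) = Mul(Add(46, J), Add(-27, J)) = Mul(Add(-27, J), Add(46, J)))
D = Rational(947, 2) (D = Add(Add(-1242, Pow(33, 2), Mul(19, 33)), Mul(-1, Rational(1, 2))) = Add(Add(-1242, 1089, 627), Rational(-1, 2)) = Add(474, Rational(-1, 2)) = Rational(947, 2) ≈ 473.50)
Add(Add(Mul(22153, Pow(Function('g')(112, -82), -1)), 13762), D) = Add(Add(Mul(22153, Pow(112, -1)), 13762), Rational(947, 2)) = Add(Add(Mul(22153, Rational(1, 112)), 13762), Rational(947, 2)) = Add(Add(Rational(22153, 112), 13762), Rational(947, 2)) = Add(Rational(1563497, 112), Rational(947, 2)) = Rational(1616529, 112)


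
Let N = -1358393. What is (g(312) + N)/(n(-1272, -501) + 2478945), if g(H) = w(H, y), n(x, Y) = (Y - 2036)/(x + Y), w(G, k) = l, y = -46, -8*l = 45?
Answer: -19267526097/35161376176 ≈ -0.54797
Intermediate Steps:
l = -45/8 (l = -⅛*45 = -45/8 ≈ -5.6250)
w(G, k) = -45/8
n(x, Y) = (-2036 + Y)/(Y + x)
g(H) = -45/8
(g(312) + N)/(n(-1272, -501) + 2478945) = (-45/8 - 1358393)/((-2036 - 501)/(-501 - 1272) + 2478945) = -10867189/(8*(-2537/(-1773) + 2478945)) = -10867189/(8*(-1/1773*(-2537) + 2478945)) = -10867189/(8*(2537/1773 + 2478945)) = -10867189/(8*4395172022/1773) = -10867189/8*1773/4395172022 = -19267526097/35161376176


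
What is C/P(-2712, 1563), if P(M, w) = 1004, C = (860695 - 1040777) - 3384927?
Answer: -3565009/1004 ≈ -3550.8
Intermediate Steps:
C = -3565009 (C = -180082 - 3384927 = -3565009)
C/P(-2712, 1563) = -3565009/1004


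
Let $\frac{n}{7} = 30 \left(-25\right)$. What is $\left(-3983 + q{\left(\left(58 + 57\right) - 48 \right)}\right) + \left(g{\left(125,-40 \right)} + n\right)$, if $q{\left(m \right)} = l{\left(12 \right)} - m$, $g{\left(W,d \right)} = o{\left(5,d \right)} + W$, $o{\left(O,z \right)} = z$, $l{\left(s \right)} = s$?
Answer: $-9203$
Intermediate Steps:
$n = -5250$ ($n = 7 \cdot 30 \left(-25\right) = 7 \left(-750\right) = -5250$)
$g{\left(W,d \right)} = W + d$ ($g{\left(W,d \right)} = d + W = W + d$)
$q{\left(m \right)} = 12 - m$
$\left(-3983 + q{\left(\left(58 + 57\right) - 48 \right)}\right) + \left(g{\left(125,-40 \right)} + n\right) = \left(-3983 + \left(12 - \left(\left(58 + 57\right) - 48\right)\right)\right) + \left(\left(125 - 40\right) - 5250\right) = \left(-3983 + \left(12 - \left(115 - 48\right)\right)\right) + \left(85 - 5250\right) = \left(-3983 + \left(12 - 67\right)\right) - 5165 = \left(-3983 - 55\right) - 5165 = -4038 - 5165 = -9203$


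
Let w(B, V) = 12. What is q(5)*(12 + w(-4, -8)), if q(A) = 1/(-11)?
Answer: -24/11 ≈ -2.1818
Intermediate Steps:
q(A) = -1/11
q(5)*(12 + w(-4, -8)) = -(12 + 12)/11 = -1/11*24 = -24/11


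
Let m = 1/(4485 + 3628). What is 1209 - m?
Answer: 9808616/8113 ≈ 1209.0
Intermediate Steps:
m = 1/8113 ≈ 0.00012326
1209 - m = 1209 - 1*1/8113 = 1209 - 1/8113 = 9808616/8113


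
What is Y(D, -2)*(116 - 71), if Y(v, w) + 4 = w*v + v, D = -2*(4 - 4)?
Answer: -180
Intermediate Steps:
D = 0 (D = -2*0 = 0)
Y(v, w) = -4 + v + v*w (Y(v, w) = -4 + (w*v + v) = -4 + (v*w + v) = -4 + (v + v*w) = -4 + v + v*w)
Y(D, -2)*(116 - 71) = (-4 + 0 + 0*(-2))*(116 - 71) = (-4 + 0 + 0)*45 = -4*45 = -180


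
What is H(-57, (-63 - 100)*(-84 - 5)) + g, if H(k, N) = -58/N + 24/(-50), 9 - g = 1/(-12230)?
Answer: 7554643821/887103050 ≈ 8.5161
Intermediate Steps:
g = 110071/12230 (g = 9 - 1/(-12230) = 9 - 1*(-1/12230) = 9 + 1/12230 = 110071/12230 ≈ 9.0001)
H(k, N) = -12/25 - 58/N (H(k, N) = -58/N + 24*(-1/50) = -58/N - 12/25 = -12/25 - 58/N)
H(-57, (-63 - 100)*(-84 - 5)) + g = (-12/25 - 58*1/((-84 - 5)*(-63 - 100))) + 110071/12230 = (-12/25 - 58/((-163*(-89)))) + 110071/12230 = (-12/25 - 58/14507) + 110071/12230 = -175534/362675 + 110071/12230 = 7554643821/887103050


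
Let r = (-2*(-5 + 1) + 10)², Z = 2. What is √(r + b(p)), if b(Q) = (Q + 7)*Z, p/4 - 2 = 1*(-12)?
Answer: √258 ≈ 16.062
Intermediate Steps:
p = -40 (p = 8 + 4*(1*(-12)) = 8 + 4*(-12) = 8 - 48 = -40)
b(Q) = 14 + 2*Q (b(Q) = (Q + 7)*2 = (7 + Q)*2 = 14 + 2*Q)
r = 324 (r = (-2*(-4) + 10)² = (8 + 10)² = 18² = 324)
√(r + b(p)) = √(324 + (14 + 2*(-40))) = √(324 + (14 - 80)) = √(324 - 66) = √258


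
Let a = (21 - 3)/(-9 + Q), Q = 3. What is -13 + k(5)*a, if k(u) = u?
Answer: -28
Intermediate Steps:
a = -3 (a = (21 - 3)/(-9 + 3) = 18/(-6) = 18*(-1/6) = -3)
-13 + k(5)*a = -13 + 5*(-3) = -13 - 15 = -28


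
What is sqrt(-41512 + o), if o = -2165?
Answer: 3*I*sqrt(4853) ≈ 208.99*I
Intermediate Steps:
sqrt(-41512 + o) = sqrt(-41512 - 2165) = sqrt(-43677) = 3*I*sqrt(4853)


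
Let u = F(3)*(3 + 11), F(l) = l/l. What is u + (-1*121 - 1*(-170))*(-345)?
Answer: -16891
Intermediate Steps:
F(l) = 1
u = 14 (u = 1*(3 + 11) = 1*14 = 14)
u + (-1*121 - 1*(-170))*(-345) = 14 + (-1*121 - 1*(-170))*(-345) = 14 + (-121 + 170)*(-345) = 14 + 49*(-345) = 14 - 16905 = -16891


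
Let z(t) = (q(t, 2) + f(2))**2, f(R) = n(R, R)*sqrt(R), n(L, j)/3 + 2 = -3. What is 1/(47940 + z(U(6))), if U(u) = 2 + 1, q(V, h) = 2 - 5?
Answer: 16133/780815667 - 10*sqrt(2)/260271889 ≈ 2.0607e-5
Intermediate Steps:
n(L, j) = -15 (n(L, j) = -6 + 3*(-3) = -6 - 9 = -15)
q(V, h) = -3
f(R) = -15*sqrt(R)
U(u) = 3
z(t) = (-3 - 15*sqrt(2))**2
1/(47940 + z(U(6))) = 1/(47940 + (459 + 90*sqrt(2))) = 1/(48399 + 90*sqrt(2))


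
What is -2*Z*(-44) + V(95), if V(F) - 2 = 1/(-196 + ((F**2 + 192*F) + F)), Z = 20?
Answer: 47862969/27164 ≈ 1762.0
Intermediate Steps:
V(F) = 2 + 1/(-196 + F**2 + 193*F) (V(F) = 2 + 1/(-196 + ((F**2 + 192*F) + F)) = 2 + 1/(-196 + (F**2 + 193*F)) = 2 + 1/(-196 + F**2 + 193*F))
-2*Z*(-44) + V(95) = -40*(-44) + (-391 + 2*95**2 + 386*95)/(-196 + 95**2 + 193*95) = -2*(-880) + (-391 + 2*9025 + 36670)/(-196 + 9025 + 18335) = 1760 + (-391 + 18050 + 36670)/27164 = 1760 + (1/27164)*54329 = 1760 + 54329/27164 = 47862969/27164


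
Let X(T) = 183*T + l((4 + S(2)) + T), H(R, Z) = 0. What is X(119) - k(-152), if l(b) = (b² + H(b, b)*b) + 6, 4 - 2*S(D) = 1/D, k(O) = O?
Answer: 599961/16 ≈ 37498.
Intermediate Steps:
S(D) = 2 - 1/(2*D)
l(b) = 6 + b² (l(b) = (b² + 0*b) + 6 = (b² + 0) + 6 = b² + 6 = 6 + b²)
X(T) = 6 + (23/4 + T)² + 183*T (X(T) = 183*T + (6 + ((4 + (2 - ½/2)) + T)²) = 183*T + (6 + ((4 + (2 - ½*½)) + T)²) = 183*T + (6 + ((4 + (2 - ¼)) + T)²) = 183*T + (6 + ((4 + 7/4) + T)²) = 183*T + (6 + (23/4 + T)²) = 6 + (23/4 + T)² + 183*T)
X(119) - k(-152) = (625/16 + 119² + (389/2)*119) - 1*(-152) = (625/16 + 14161 + 46291/2) + 152 = 597529/16 + 152 = 599961/16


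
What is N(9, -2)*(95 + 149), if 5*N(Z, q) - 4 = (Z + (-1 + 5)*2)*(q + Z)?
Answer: 30012/5 ≈ 6002.4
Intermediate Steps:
N(Z, q) = ⅘ + (8 + Z)*(Z + q)/5 (N(Z, q) = ⅘ + ((Z + (-1 + 5)*2)*(q + Z))/5 = ⅘ + ((Z + 4*2)*(Z + q))/5 = ⅘ + ((Z + 8)*(Z + q))/5 = ⅘ + ((8 + Z)*(Z + q))/5 = ⅘ + (8 + Z)*(Z + q)/5)
N(9, -2)*(95 + 149) = (⅘ + (⅕)*9² + (8/5)*9 + (8/5)*(-2) + (⅕)*9*(-2))*(95 + 149) = (⅘ + (⅕)*81 + 72/5 - 16/5 - 18/5)*244 = (⅘ + 81/5 + 72/5 - 16/5 - 18/5)*244 = (123/5)*244 = 30012/5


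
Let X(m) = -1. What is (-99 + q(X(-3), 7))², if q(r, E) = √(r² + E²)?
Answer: 9851 - 990*√2 ≈ 8450.9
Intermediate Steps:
q(r, E) = √(E² + r²)
(-99 + q(X(-3), 7))² = (-99 + √(7² + (-1)²))² = (-99 + √(49 + 1))² = (-99 + √50)² = (-99 + 5*√2)²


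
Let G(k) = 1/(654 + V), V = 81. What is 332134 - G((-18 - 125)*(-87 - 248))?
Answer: 244118489/735 ≈ 3.3213e+5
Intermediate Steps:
G(k) = 1/735 (G(k) = 1/(654 + 81) = 1/735)
332134 - G((-18 - 125)*(-87 - 248)) = 332134 - 1*1/735 = 332134 - 1/735 = 244118489/735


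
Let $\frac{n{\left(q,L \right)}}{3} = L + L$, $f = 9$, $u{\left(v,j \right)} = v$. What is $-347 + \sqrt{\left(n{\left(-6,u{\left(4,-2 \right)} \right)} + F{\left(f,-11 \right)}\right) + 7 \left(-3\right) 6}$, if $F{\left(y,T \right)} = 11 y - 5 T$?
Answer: $-347 + 2 \sqrt{13} \approx -339.79$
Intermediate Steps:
$n{\left(q,L \right)} = 6 L$ ($n{\left(q,L \right)} = 3 \left(L + L\right) = 3 \cdot 2 L = 6 L$)
$F{\left(y,T \right)} = - 5 T + 11 y$
$-347 + \sqrt{\left(n{\left(-6,u{\left(4,-2 \right)} \right)} + F{\left(f,-11 \right)}\right) + 7 \left(-3\right) 6} = -347 + \sqrt{\left(6 \cdot 4 + \left(\left(-5\right) \left(-11\right) + 11 \cdot 9\right)\right) + 7 \left(-3\right) 6} = -347 + \sqrt{\left(24 + \left(55 + 99\right)\right) - 126} = -347 + \sqrt{\left(24 + 154\right) - 126} = -347 + \sqrt{178 - 126} = -347 + \sqrt{52} = -347 + 2 \sqrt{13}$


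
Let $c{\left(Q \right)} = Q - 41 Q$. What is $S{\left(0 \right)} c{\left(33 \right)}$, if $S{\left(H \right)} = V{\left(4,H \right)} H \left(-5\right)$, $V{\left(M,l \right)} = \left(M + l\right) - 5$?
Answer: $0$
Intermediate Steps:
$V{\left(M,l \right)} = -5 + M + l$
$c{\left(Q \right)} = - 40 Q$
$S{\left(H \right)} = - 5 H \left(-1 + H\right)$ ($S{\left(H \right)} = \left(-5 + 4 + H\right) H \left(-5\right) = \left(-1 + H\right) H \left(-5\right) = H \left(-1 + H\right) \left(-5\right) = - 5 H \left(-1 + H\right)$)
$S{\left(0 \right)} c{\left(33 \right)} = 5 \cdot 0 \left(1 - 0\right) \left(\left(-40\right) 33\right) = 5 \cdot 0 \left(1 + 0\right) \left(-1320\right) = 5 \cdot 0 \cdot 1 \left(-1320\right) = 0 \left(-1320\right) = 0$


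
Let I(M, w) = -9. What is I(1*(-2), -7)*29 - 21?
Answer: -282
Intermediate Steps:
I(1*(-2), -7)*29 - 21 = -9*29 - 21 = -261 - 21 = -282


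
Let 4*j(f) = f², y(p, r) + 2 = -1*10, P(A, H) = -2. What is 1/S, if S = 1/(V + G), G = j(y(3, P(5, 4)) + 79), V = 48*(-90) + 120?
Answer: -12311/4 ≈ -3077.8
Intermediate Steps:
V = -4200 (V = -4320 + 120 = -4200)
y(p, r) = -12 (y(p, r) = -2 - 1*10 = -2 - 10 = -12)
j(f) = f²/4
G = 4489/4 (G = (-12 + 79)²/4 = (¼)*67² = (¼)*4489 = 4489/4 ≈ 1122.3)
S = -4/12311 (S = 1/(-4200 + 4489/4) = 1/(-12311/4) = -4/12311 ≈ -0.00032491)
1/S = 1/(-4/12311) = -12311/4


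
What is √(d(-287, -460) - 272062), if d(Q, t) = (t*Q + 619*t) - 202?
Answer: 2*I*√106246 ≈ 651.91*I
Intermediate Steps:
d(Q, t) = -202 + 619*t + Q*t (d(Q, t) = (Q*t + 619*t) - 202 = (619*t + Q*t) - 202 = -202 + 619*t + Q*t)
√(d(-287, -460) - 272062) = √((-202 + 619*(-460) - 287*(-460)) - 272062) = √((-202 - 284740 + 132020) - 272062) = √(-152922 - 272062) = √(-424984) = 2*I*√106246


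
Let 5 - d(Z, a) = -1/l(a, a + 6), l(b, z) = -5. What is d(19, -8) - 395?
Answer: -1951/5 ≈ -390.20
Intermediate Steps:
d(Z, a) = 24/5 (d(Z, a) = 5 - (-1)/(-5) = 5 - (-1)*(-1)/5 = 5 - 1*⅕ = 5 - ⅕ = 24/5)
d(19, -8) - 395 = 24/5 - 395 = -1951/5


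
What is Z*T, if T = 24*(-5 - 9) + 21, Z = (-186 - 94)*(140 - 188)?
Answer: -4233600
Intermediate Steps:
Z = 13440 (Z = -280*(-48) = 13440)
T = -315 (T = 24*(-14) + 21 = -336 + 21 = -315)
Z*T = 13440*(-315) = -4233600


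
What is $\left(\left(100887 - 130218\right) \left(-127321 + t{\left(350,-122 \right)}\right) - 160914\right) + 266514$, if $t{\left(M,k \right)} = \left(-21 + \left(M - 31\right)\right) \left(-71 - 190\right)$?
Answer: $6015864369$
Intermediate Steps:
$t{\left(M,k \right)} = 13572 - 261 M$ ($t{\left(M,k \right)} = \left(-21 + \left(-31 + M\right)\right) \left(-261\right) = \left(-52 + M\right) \left(-261\right) = 13572 - 261 M$)
$\left(\left(100887 - 130218\right) \left(-127321 + t{\left(350,-122 \right)}\right) - 160914\right) + 266514 = \left(\left(100887 - 130218\right) \left(-127321 + \left(13572 - 91350\right)\right) - 160914\right) + 266514 = \left(- 29331 \left(-127321 + \left(13572 - 91350\right)\right) - 160914\right) + 266514 = \left(- 29331 \left(-127321 - 77778\right) - 160914\right) + 266514 = \left(\left(-29331\right) \left(-205099\right) - 160914\right) + 266514 = \left(6015758769 - 160914\right) + 266514 = 6015597855 + 266514 = 6015864369$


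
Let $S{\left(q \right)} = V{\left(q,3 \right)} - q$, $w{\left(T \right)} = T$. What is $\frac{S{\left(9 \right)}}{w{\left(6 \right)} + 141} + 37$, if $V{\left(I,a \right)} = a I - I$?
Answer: $\frac{1816}{49} \approx 37.061$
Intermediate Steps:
$V{\left(I,a \right)} = - I + I a$ ($V{\left(I,a \right)} = I a - I = - I + I a$)
$S{\left(q \right)} = q$ ($S{\left(q \right)} = q \left(-1 + 3\right) - q = q 2 - q = 2 q - q = q$)
$\frac{S{\left(9 \right)}}{w{\left(6 \right)} + 141} + 37 = \frac{9}{6 + 141} + 37 = \frac{9}{147} + 37 = 9 \cdot \frac{1}{147} + 37 = \frac{3}{49} + 37 = \frac{1816}{49}$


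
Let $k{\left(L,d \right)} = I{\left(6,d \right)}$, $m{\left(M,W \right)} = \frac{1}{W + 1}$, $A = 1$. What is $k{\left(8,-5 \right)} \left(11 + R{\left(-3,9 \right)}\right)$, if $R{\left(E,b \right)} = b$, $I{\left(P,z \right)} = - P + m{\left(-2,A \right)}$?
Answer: $-110$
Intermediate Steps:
$m{\left(M,W \right)} = \frac{1}{1 + W}$
$I{\left(P,z \right)} = \frac{1}{2} - P$ ($I{\left(P,z \right)} = - P + \frac{1}{1 + 1} = - P + \frac{1}{2} = \frac{1}{2} - P$)
$k{\left(L,d \right)} = - \frac{11}{2}$ ($k{\left(L,d \right)} = \frac{1}{2} - 6 = - \frac{11}{2}$)
$k{\left(8,-5 \right)} \left(11 + R{\left(-3,9 \right)}\right) = - \frac{11 \left(11 + 9\right)}{2} = \left(- \frac{11}{2}\right) 20 = -110$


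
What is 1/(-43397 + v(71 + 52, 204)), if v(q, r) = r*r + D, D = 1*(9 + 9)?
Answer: -1/1763 ≈ -0.00056721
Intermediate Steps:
D = 18 (D = 1*18 = 18)
v(q, r) = 18 + r² (v(q, r) = r*r + 18 = r² + 18 = 18 + r²)
1/(-43397 + v(71 + 52, 204)) = 1/(-43397 + (18 + 204²)) = 1/(-43397 + (18 + 41616)) = 1/(-43397 + 41634) = 1/(-1763) = -1/1763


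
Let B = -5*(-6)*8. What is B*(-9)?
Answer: -2160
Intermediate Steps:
B = 240 (B = 30*8 = 240)
B*(-9) = 240*(-9) = -2160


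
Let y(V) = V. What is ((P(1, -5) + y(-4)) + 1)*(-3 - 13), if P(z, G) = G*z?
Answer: 128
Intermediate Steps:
((P(1, -5) + y(-4)) + 1)*(-3 - 13) = ((-5*1 - 4) + 1)*(-3 - 13) = ((-5 - 4) + 1)*(-16) = (-9 + 1)*(-16) = -8*(-16) = 128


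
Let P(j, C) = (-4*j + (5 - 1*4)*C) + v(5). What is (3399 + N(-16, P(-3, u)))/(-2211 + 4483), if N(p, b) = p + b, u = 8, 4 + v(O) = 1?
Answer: 425/284 ≈ 1.4965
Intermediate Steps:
v(O) = -3 (v(O) = -4 + 1 = -3)
P(j, C) = -3 + C - 4*j (P(j, C) = (-4*j + (5 - 1*4)*C) - 3 = (-4*j + (5 - 4)*C) - 3 = (-4*j + 1*C) - 3 = (-4*j + C) - 3 = (C - 4*j) - 3 = -3 + C - 4*j)
N(p, b) = b + p
(3399 + N(-16, P(-3, u)))/(-2211 + 4483) = (3399 + ((-3 + 8 - 4*(-3)) - 16))/(-2211 + 4483) = (3399 + ((-3 + 8 + 12) - 16))/2272 = (3399 + (17 - 16))*(1/2272) = (3399 + 1)*(1/2272) = 3400*(1/2272) = 425/284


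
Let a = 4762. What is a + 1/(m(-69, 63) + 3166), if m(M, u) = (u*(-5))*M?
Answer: 118578563/24901 ≈ 4762.0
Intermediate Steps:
m(M, u) = -5*M*u (m(M, u) = (-5*u)*M = -5*M*u)
a + 1/(m(-69, 63) + 3166) = 4762 + 1/(-5*(-69)*63 + 3166) = 4762 + 1/(21735 + 3166) = 4762 + 1/24901 = 118578563/24901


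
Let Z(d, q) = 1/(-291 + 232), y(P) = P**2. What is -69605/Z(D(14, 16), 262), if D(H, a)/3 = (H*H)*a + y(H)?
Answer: 4106695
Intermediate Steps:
D(H, a) = 3*H**2 + 3*a*H**2 (D(H, a) = 3*((H*H)*a + H**2) = 3*(H**2*a + H**2) = 3*(a*H**2 + H**2) = 3*(H**2 + a*H**2) = 3*H**2 + 3*a*H**2)
Z(d, q) = -1/59 (Z(d, q) = 1/(-59) = -1/59)
-69605/Z(D(14, 16), 262) = -69605/(-1/59) = -69605*(-59) = 4106695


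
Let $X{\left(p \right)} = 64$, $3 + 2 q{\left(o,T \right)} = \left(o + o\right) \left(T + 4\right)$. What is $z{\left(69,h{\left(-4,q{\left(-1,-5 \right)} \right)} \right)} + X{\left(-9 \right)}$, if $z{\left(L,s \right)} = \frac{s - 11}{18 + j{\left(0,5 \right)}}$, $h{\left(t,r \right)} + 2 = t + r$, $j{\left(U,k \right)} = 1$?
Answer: $\frac{2397}{38} \approx 63.079$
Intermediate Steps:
$q{\left(o,T \right)} = - \frac{3}{2} + o \left(4 + T\right)$ ($q{\left(o,T \right)} = - \frac{3}{2} + \frac{\left(o + o\right) \left(T + 4\right)}{2} = - \frac{3}{2} + \frac{2 o \left(4 + T\right)}{2} = - \frac{3}{2} + o \left(4 + T\right)$)
$h{\left(t,r \right)} = -2 + r + t$ ($h{\left(t,r \right)} = -2 + \left(t + r\right) = -2 + \left(r + t\right) = -2 + r + t$)
$z{\left(L,s \right)} = - \frac{11}{19} + \frac{s}{19}$ ($z{\left(L,s \right)} = \frac{s - 11}{18 + 1} = \frac{-11 + s}{19} = \left(-11 + s\right) \frac{1}{19} = - \frac{11}{19} + \frac{s}{19}$)
$z{\left(69,h{\left(-4,q{\left(-1,-5 \right)} \right)} \right)} + X{\left(-9 \right)} = \left(- \frac{11}{19} + \frac{-2 - \frac{1}{2} - 4}{19}\right) + 64 = \left(- \frac{11}{19} + \frac{1}{19} \left(- \frac{13}{2}\right)\right) + 64 = \left(- \frac{11}{19} - \frac{13}{38}\right) + 64 = - \frac{35}{38} + 64 = \frac{2397}{38}$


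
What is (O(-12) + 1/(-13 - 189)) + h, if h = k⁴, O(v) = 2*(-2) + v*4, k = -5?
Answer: 115745/202 ≈ 573.00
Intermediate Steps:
O(v) = -4 + 4*v
h = 625 (h = (-5)⁴ = 625)
(O(-12) + 1/(-13 - 189)) + h = ((-4 + 4*(-12)) + 1/(-13 - 189)) + 625 = ((-4 - 48) + 1/(-202)) + 625 = (-52 - 1/202) + 625 = -10505/202 + 625 = 115745/202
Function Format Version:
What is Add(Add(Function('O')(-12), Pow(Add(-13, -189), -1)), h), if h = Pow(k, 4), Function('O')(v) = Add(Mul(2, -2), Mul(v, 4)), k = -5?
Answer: Rational(115745, 202) ≈ 573.00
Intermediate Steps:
Function('O')(v) = Add(-4, Mul(4, v))
h = 625 (h = Pow(-5, 4) = 625)
Add(Add(Function('O')(-12), Pow(Add(-13, -189), -1)), h) = Add(Add(Add(-4, Mul(4, -12)), Pow(Add(-13, -189), -1)), 625) = Add(Add(Add(-4, -48), Pow(-202, -1)), 625) = Add(Add(-52, Rational(-1, 202)), 625) = Add(Rational(-10505, 202), 625) = Rational(115745, 202)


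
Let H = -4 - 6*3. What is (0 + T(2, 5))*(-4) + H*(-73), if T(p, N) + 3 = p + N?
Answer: 1590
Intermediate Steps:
T(p, N) = -3 + N + p (T(p, N) = -3 + (p + N) = -3 + (N + p) = -3 + N + p)
H = -22 (H = -4 - 18 = -22)
(0 + T(2, 5))*(-4) + H*(-73) = (0 + (-3 + 5 + 2))*(-4) - 22*(-73) = (0 + 4)*(-4) + 1606 = 4*(-4) + 1606 = -16 + 1606 = 1590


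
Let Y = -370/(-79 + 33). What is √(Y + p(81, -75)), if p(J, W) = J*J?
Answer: 4*√217189/23 ≈ 81.050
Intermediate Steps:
p(J, W) = J²
Y = 185/23 (Y = -370/(-46) = -370*(-1/46) = 185/23 ≈ 8.0435)
√(Y + p(81, -75)) = √(185/23 + 81²) = √(185/23 + 6561) = √(151088/23) = 4*√217189/23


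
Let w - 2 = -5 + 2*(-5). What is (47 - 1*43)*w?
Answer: -52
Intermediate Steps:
w = -13 (w = 2 + (-5 + 2*(-5)) = 2 + (-5 - 10) = 2 - 15 = -13)
(47 - 1*43)*w = (47 - 1*43)*(-13) = (47 - 43)*(-13) = 4*(-13) = -52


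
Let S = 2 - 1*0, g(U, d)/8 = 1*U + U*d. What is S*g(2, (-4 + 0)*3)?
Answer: -352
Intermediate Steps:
g(U, d) = 8*U + 8*U*d (g(U, d) = 8*(1*U + U*d) = 8*(U + U*d) = 8*U + 8*U*d)
S = 2 (S = 2 + 0 = 2)
S*g(2, (-4 + 0)*3) = 2*(8*2*(1 + (-4 + 0)*3)) = 2*(8*2*(1 - 4*3)) = 2*(8*2*(1 - 12)) = 2*(8*2*(-11)) = 2*(-176) = -352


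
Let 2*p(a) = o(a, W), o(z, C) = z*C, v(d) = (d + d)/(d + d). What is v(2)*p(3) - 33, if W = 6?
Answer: -24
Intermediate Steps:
v(d) = 1 (v(d) = (2*d)/((2*d)) = (2*d)*(1/(2*d)) = 1)
o(z, C) = C*z
p(a) = 3*a (p(a) = (6*a)/2 = 3*a)
v(2)*p(3) - 33 = 1*(3*3) - 33 = 1*9 - 33 = 9 - 33 = -24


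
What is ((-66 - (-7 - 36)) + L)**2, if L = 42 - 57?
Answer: 1444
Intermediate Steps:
L = -15
((-66 - (-7 - 36)) + L)**2 = ((-66 - (-7 - 36)) - 15)**2 = ((-66 - 1*(-43)) - 15)**2 = ((-66 + 43) - 15)**2 = (-23 - 15)**2 = (-38)**2 = 1444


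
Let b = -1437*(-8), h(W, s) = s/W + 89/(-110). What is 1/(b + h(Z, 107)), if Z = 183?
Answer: 20130/231409963 ≈ 8.6988e-5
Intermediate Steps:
h(W, s) = -89/110 + s/W (h(W, s) = s/W + 89*(-1/110) = s/W - 89/110 = -89/110 + s/W)
b = 11496
1/(b + h(Z, 107)) = 1/(11496 + (-89/110 + 107/183)) = 1/(11496 - 4517/20130) = 1/(231409963/20130) = 20130/231409963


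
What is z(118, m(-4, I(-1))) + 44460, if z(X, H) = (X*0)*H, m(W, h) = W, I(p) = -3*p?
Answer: 44460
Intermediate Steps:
z(X, H) = 0 (z(X, H) = 0*H = 0)
z(118, m(-4, I(-1))) + 44460 = 0 + 44460 = 44460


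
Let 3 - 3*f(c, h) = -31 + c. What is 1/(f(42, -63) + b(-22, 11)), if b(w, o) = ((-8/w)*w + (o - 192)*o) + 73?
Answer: -3/5786 ≈ -0.00051849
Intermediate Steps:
f(c, h) = 34/3 - c/3 (f(c, h) = 1 - (-31 + c)/3 = 1 + (31/3 - c/3) = 34/3 - c/3)
b(w, o) = 65 + o*(-192 + o) (b(w, o) = (-8 + (-192 + o)*o) + 73 = (-8 + o*(-192 + o)) + 73 = 65 + o*(-192 + o))
1/(f(42, -63) + b(-22, 11)) = 1/((34/3 - ⅓*42) + (65 + 11² - 192*11)) = 1/((34/3 - 14) + (65 + 121 - 2112)) = 1/(-8/3 - 1926) = 1/(-5786/3) = -3/5786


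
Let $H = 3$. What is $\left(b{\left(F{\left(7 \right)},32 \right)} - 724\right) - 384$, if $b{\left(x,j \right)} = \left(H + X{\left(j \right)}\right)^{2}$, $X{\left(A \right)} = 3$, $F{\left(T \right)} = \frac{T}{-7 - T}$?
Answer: $-1072$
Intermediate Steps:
$b{\left(x,j \right)} = 36$ ($b{\left(x,j \right)} = \left(3 + 3\right)^{2} = 6^{2} = 36$)
$\left(b{\left(F{\left(7 \right)},32 \right)} - 724\right) - 384 = \left(36 - 724\right) - 384 = -688 - 384 = -1072$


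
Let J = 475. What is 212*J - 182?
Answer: 100518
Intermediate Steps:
212*J - 182 = 212*475 - 182 = 100700 - 182 = 100518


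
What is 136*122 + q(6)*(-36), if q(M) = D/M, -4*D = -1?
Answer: 33181/2 ≈ 16591.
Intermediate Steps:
D = ¼ (D = -¼*(-1) = ¼ ≈ 0.25000)
q(M) = 1/(4*M)
136*122 + q(6)*(-36) = 136*122 + ((¼)/6)*(-36) = 16592 + ((¼)*(⅙))*(-36) = 16592 + (1/24)*(-36) = 16592 - 3/2 = 33181/2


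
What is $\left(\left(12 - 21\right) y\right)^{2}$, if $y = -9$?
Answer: $6561$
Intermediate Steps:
$\left(\left(12 - 21\right) y\right)^{2} = \left(\left(12 - 21\right) \left(-9\right)\right)^{2} = \left(\left(-9\right) \left(-9\right)\right)^{2} = 81^{2} = 6561$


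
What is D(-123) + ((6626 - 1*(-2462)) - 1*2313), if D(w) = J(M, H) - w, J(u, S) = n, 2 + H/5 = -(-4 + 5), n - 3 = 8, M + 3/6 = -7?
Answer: 6909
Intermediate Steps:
M = -15/2 (M = -½ - 7 = -15/2 ≈ -7.5000)
n = 11 (n = 3 + 8 = 11)
H = -15 (H = -10 + 5*(-(-4 + 5)) = -10 + 5*(-1*1) = -10 + 5*(-1) = -10 - 5 = -15)
J(u, S) = 11
D(w) = 11 - w
D(-123) + ((6626 - 1*(-2462)) - 1*2313) = (11 - 1*(-123)) + ((6626 - 1*(-2462)) - 1*2313) = (11 + 123) + ((6626 + 2462) - 2313) = 134 + (9088 - 2313) = 134 + 6775 = 6909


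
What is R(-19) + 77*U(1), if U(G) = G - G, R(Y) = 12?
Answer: 12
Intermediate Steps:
U(G) = 0
R(-19) + 77*U(1) = 12 + 77*0 = 12 + 0 = 12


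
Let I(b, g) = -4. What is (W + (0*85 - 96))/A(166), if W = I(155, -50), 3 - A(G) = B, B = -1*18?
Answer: -100/21 ≈ -4.7619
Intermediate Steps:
B = -18
A(G) = 21 (A(G) = 3 - 1*(-18) = 3 + 18 = 21)
W = -4
(W + (0*85 - 96))/A(166) = (-4 + (0*85 - 96))/21 = (-4 + (0 - 96))*(1/21) = (-4 - 96)*(1/21) = -100*1/21 = -100/21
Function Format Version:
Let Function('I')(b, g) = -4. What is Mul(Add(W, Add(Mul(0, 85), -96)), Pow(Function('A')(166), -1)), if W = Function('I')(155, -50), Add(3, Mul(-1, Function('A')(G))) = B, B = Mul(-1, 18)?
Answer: Rational(-100, 21) ≈ -4.7619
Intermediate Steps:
B = -18
Function('A')(G) = 21 (Function('A')(G) = Add(3, Mul(-1, -18)) = Add(3, 18) = 21)
W = -4
Mul(Add(W, Add(Mul(0, 85), -96)), Pow(Function('A')(166), -1)) = Mul(Add(-4, Add(Mul(0, 85), -96)), Pow(21, -1)) = Mul(Add(-4, Add(0, -96)), Rational(1, 21)) = Mul(Add(-4, -96), Rational(1, 21)) = Mul(-100, Rational(1, 21)) = Rational(-100, 21)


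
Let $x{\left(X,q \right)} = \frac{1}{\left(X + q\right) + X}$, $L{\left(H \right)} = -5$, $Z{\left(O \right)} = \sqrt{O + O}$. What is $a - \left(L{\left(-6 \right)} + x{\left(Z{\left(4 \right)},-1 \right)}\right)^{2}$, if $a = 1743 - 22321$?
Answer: $- \frac{19799206}{961} + \frac{1232 \sqrt{2}}{961} \approx -20601.0$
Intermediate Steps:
$Z{\left(O \right)} = \sqrt{2} \sqrt{O}$ ($Z{\left(O \right)} = \sqrt{2 O} = \sqrt{2} \sqrt{O}$)
$x{\left(X,q \right)} = \frac{1}{q + 2 X}$
$a = -20578$
$a - \left(L{\left(-6 \right)} + x{\left(Z{\left(4 \right)},-1 \right)}\right)^{2} = -20578 - \left(-5 + \frac{1}{-1 + 2 \sqrt{2} \sqrt{4}}\right)^{2} = -20578 - \left(-5 + \frac{1}{-1 + 2 \sqrt{2} \cdot 2}\right)^{2} = -20578 - \left(-5 + \frac{1}{-1 + 2 \cdot 2 \sqrt{2}}\right)^{2} = -20578 - \left(-5 + \frac{1}{-1 + 4 \sqrt{2}}\right)^{2}$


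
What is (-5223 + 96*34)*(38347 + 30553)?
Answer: -134975100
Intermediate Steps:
(-5223 + 96*34)*(38347 + 30553) = (-5223 + 3264)*68900 = -1959*68900 = -134975100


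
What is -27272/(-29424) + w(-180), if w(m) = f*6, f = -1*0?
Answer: 3409/3678 ≈ 0.92686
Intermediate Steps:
f = 0
w(m) = 0 (w(m) = 0*6 = 0)
-27272/(-29424) + w(-180) = -27272/(-29424) + 0 = -27272*(-1/29424) + 0 = 3409/3678 + 0 = 3409/3678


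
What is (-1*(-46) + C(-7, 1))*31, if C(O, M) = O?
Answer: 1209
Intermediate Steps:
(-1*(-46) + C(-7, 1))*31 = (-1*(-46) - 7)*31 = (46 - 7)*31 = 39*31 = 1209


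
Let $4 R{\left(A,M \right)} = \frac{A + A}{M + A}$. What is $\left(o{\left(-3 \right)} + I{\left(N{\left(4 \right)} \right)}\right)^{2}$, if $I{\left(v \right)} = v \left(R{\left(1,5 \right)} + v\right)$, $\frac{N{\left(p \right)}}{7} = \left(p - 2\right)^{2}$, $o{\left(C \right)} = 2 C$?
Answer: $\frac{5480281}{9} \approx 6.0892 \cdot 10^{5}$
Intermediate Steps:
$N{\left(p \right)} = 7 \left(-2 + p\right)^{2}$ ($N{\left(p \right)} = 7 \left(p - 2\right)^{2} = 7 \left(-2 + p\right)^{2}$)
$R{\left(A,M \right)} = \frac{A}{2 \left(A + M\right)}$ ($R{\left(A,M \right)} = \frac{\left(A + A\right) \frac{1}{M + A}}{4} = \frac{2 A \frac{1}{A + M}}{4} = \frac{A}{2 \left(A + M\right)}$)
$I{\left(v \right)} = v \left(\frac{1}{12} + v\right)$ ($I{\left(v \right)} = v \left(\frac{1}{2} \cdot 1 \frac{1}{1 + 5} + v\right) = v \left(\frac{1}{2} \cdot 1 \cdot \frac{1}{6} + v\right) = v \left(\frac{1}{12} + v\right)$)
$\left(o{\left(-3 \right)} + I{\left(N{\left(4 \right)} \right)}\right)^{2} = \left(2 \left(-3\right) + 7 \left(-2 + 4\right)^{2} \left(\frac{1}{12} + 7 \left(-2 + 4\right)^{2}\right)\right)^{2} = \left(-6 + 7 \cdot 2^{2} \left(\frac{1}{12} + 7 \cdot 2^{2}\right)\right)^{2} = \left(-6 + 7 \cdot 4 \left(\frac{1}{12} + 7 \cdot 4\right)\right)^{2} = \left(-6 + 28 \left(\frac{1}{12} + 28\right)\right)^{2} = \left(-6 + 28 \cdot \frac{337}{12}\right)^{2} = \left(-6 + \frac{2359}{3}\right)^{2} = \left(\frac{2341}{3}\right)^{2} = \frac{5480281}{9}$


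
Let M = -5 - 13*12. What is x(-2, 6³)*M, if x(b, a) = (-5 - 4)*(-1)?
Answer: -1449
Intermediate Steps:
x(b, a) = 9 (x(b, a) = -9*(-1) = 9)
M = -161 (M = -5 - 156 = -161)
x(-2, 6³)*M = 9*(-161) = -1449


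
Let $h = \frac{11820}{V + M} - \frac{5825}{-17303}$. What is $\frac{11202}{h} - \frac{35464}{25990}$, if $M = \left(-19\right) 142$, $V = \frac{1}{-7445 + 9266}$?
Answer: $- \frac{2476218479711369822}{893575241229365} \approx -2771.1$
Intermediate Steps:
$V = \frac{1}{1821} \approx 0.00054915$
$M = -2698$
$h = - \frac{343815021635}{85010625271}$ ($h = \frac{11820}{\frac{1}{1821} - 2698} - \frac{5825}{-17303} = \frac{11820}{- \frac{4913057}{1821}} - - \frac{5825}{17303} = 11820 \left(- \frac{1821}{4913057}\right) + \frac{5825}{17303} = - \frac{21524220}{4913057} + \frac{5825}{17303} = - \frac{343815021635}{85010625271} \approx -4.0444$)
$\frac{11202}{h} - \frac{35464}{25990} = \frac{11202}{- \frac{343815021635}{85010625271}} - \frac{35464}{25990} = 11202 \left(- \frac{85010625271}{343815021635}\right) - \frac{17732}{12995} = - \frac{952289024285742}{343815021635} - \frac{17732}{12995} = - \frac{2476218479711369822}{893575241229365}$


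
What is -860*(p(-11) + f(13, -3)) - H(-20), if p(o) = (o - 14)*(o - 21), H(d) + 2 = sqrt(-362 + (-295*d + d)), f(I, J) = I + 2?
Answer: -700898 - sqrt(5518) ≈ -7.0097e+5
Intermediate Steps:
f(I, J) = 2 + I
H(d) = -2 + sqrt(-362 - 294*d) (H(d) = -2 + sqrt(-362 + (-295*d + d)) = -2 + sqrt(-362 - 294*d))
p(o) = (-21 + o)*(-14 + o) (p(o) = (-14 + o)*(-21 + o) = (-21 + o)*(-14 + o))
-860*(p(-11) + f(13, -3)) - H(-20) = -860*((294 + (-11)**2 - 35*(-11)) + (2 + 13)) - (-2 + sqrt(-362 - 294*(-20))) = -860*((294 + 121 + 385) + 15) - (-2 + sqrt(-362 + 5880)) = -860*(800 + 15) - (-2 + sqrt(5518)) = -860*815 + (2 - sqrt(5518)) = -700900 + (2 - sqrt(5518)) = -700898 - sqrt(5518)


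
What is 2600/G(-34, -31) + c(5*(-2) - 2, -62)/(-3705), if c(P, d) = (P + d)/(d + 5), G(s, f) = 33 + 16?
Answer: 549077374/10348065 ≈ 53.061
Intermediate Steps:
G(s, f) = 49
c(P, d) = (P + d)/(5 + d)
2600/G(-34, -31) + c(5*(-2) - 2, -62)/(-3705) = 2600/49 + (((5*(-2) - 2) - 62)/(5 - 62))/(-3705) = 2600*(1/49) + (((-10 - 2) - 62)/(-57))*(-1/3705) = 2600/49 - (-12 - 62)/57*(-1/3705) = 2600/49 - 1/57*(-74)*(-1/3705) = 2600/49 + (74/57)*(-1/3705) = 2600/49 - 74/211185 = 549077374/10348065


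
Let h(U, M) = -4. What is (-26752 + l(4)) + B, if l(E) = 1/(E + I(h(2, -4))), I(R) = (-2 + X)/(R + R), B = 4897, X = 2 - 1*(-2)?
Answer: -327821/15 ≈ -21855.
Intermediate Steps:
X = 4 (X = 2 + 2 = 4)
I(R) = 1/R (I(R) = (-2 + 4)/(R + R) = 2/((2*R)) = 2*(1/(2*R)) = 1/R)
l(E) = 1/(-¼ + E) (l(E) = 1/(E + 1/(-4)) = 1/(E - ¼) = 1/(-¼ + E))
(-26752 + l(4)) + B = (-26752 + 4/(-1 + 4*4)) + 4897 = (-26752 + 4/(-1 + 16)) + 4897 = (-26752 + 4/15) + 4897 = -401276/15 + 4897 = -327821/15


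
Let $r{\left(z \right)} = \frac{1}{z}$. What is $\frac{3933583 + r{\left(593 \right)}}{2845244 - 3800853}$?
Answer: $- \frac{2332614720}{566676137} \approx -4.1163$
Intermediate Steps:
$\frac{3933583 + r{\left(593 \right)}}{2845244 - 3800853} = \frac{3933583 + \frac{1}{593}}{2845244 - 3800853} = \frac{3933583 + \frac{1}{593}}{-955609} = \frac{2332614720}{593} \left(- \frac{1}{955609}\right) = - \frac{2332614720}{566676137}$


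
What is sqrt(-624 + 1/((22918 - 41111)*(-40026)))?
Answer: I*sqrt(6752763359036235942)/104027574 ≈ 24.98*I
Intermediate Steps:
sqrt(-624 + 1/((22918 - 41111)*(-40026))) = sqrt(-624 - 1/40026/(-18193)) = sqrt(-624 - 1/18193*(-1/40026)) = sqrt(-624 + 1/728193018) = sqrt(-454392443231/728193018) = I*sqrt(6752763359036235942)/104027574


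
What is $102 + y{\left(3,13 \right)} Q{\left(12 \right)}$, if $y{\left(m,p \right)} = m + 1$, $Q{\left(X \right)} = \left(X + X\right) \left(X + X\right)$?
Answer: $2406$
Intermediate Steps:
$Q{\left(X \right)} = 4 X^{2}$ ($Q{\left(X \right)} = 2 X 2 X = 4 X^{2}$)
$y{\left(m,p \right)} = 1 + m$
$102 + y{\left(3,13 \right)} Q{\left(12 \right)} = 102 + \left(1 + 3\right) 4 \cdot 12^{2} = 102 + 4 \cdot 4 \cdot 144 = 102 + 4 \cdot 576 = 102 + 2304 = 2406$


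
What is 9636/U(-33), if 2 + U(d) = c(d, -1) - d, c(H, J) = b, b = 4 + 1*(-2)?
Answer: 292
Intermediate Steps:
b = 2 (b = 4 - 2 = 2)
c(H, J) = 2
U(d) = -d (U(d) = -2 + (2 - d) = -d)
9636/U(-33) = 9636/((-1*(-33))) = 9636/33 = 9636*(1/33) = 292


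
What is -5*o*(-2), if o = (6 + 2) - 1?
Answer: 70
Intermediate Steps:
o = 7 (o = 8 - 1 = 7)
-5*o*(-2) = -5*7*(-2) = -35*(-2) = 70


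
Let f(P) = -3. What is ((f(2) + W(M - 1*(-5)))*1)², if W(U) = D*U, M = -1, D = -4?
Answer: 361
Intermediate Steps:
W(U) = -4*U
((f(2) + W(M - 1*(-5)))*1)² = ((-3 - 4*(-1 - 1*(-5)))*1)² = ((-3 - 4*(-1 + 5))*1)² = ((-3 - 4*4)*1)² = ((-3 - 16)*1)² = (-19*1)² = (-19)² = 361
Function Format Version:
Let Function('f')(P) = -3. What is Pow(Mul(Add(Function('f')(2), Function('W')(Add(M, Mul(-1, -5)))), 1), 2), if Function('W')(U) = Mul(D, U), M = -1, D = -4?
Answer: 361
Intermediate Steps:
Function('W')(U) = Mul(-4, U)
Pow(Mul(Add(Function('f')(2), Function('W')(Add(M, Mul(-1, -5)))), 1), 2) = Pow(Mul(Add(-3, Mul(-4, Add(-1, Mul(-1, -5)))), 1), 2) = Pow(Mul(Add(-3, Mul(-4, Add(-1, 5))), 1), 2) = Pow(Mul(Add(-3, Mul(-4, 4)), 1), 2) = Pow(Mul(Add(-3, -16), 1), 2) = Pow(Mul(-19, 1), 2) = Pow(-19, 2) = 361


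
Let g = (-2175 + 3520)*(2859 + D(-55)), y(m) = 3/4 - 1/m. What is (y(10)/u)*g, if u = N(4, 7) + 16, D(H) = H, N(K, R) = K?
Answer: 2451397/20 ≈ 1.2257e+5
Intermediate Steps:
y(m) = ¾ - 1/m (y(m) = 3*(¼) - 1/m = ¾ - 1/m)
u = 20 (u = 4 + 16 = 20)
g = 3771380 (g = (-2175 + 3520)*(2859 - 55) = 1345*2804 = 3771380)
(y(10)/u)*g = ((¾ - 1/10)/20)*3771380 = ((¾ - 1*⅒)*(1/20))*3771380 = ((¾ - ⅒)*(1/20))*3771380 = ((13/20)*(1/20))*3771380 = (13/400)*3771380 = 2451397/20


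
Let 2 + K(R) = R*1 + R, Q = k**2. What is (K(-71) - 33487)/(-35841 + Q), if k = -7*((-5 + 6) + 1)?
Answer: 33631/35645 ≈ 0.94350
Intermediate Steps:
k = -14 (k = -7*(1 + 1) = -7*2 = -14)
Q = 196 (Q = (-14)**2 = 196)
K(R) = -2 + 2*R (K(R) = -2 + (R*1 + R) = -2 + (R + R) = -2 + 2*R)
(K(-71) - 33487)/(-35841 + Q) = ((-2 + 2*(-71)) - 33487)/(-35841 + 196) = ((-2 - 142) - 33487)/(-35645) = (-144 - 33487)*(-1/35645) = -33631*(-1/35645) = 33631/35645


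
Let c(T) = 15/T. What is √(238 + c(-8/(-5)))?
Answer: √3958/4 ≈ 15.728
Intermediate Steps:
√(238 + c(-8/(-5))) = √(238 + 15/((-8/(-5)))) = √(238 + 15/((-8*(-⅕)))) = √(238 + 15/(8/5)) = √(238 + 15*(5/8)) = √(238 + 75/8) = √(1979/8) = √3958/4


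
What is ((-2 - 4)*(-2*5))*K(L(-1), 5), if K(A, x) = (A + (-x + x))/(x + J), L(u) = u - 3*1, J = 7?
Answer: -20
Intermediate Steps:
L(u) = -3 + u (L(u) = u - 3 = -3 + u)
K(A, x) = A/(7 + x) (K(A, x) = (A + (-x + x))/(x + 7) = (A + 0)/(7 + x) = A/(7 + x))
((-2 - 4)*(-2*5))*K(L(-1), 5) = ((-2 - 4)*(-2*5))*((-3 - 1)/(7 + 5)) = (-6*(-10))*(-4/12) = 60*(-4*1/12) = 60*(-1/3) = -20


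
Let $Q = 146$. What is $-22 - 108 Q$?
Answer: $-15790$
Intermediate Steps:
$-22 - 108 Q = -22 - 15768 = -15790$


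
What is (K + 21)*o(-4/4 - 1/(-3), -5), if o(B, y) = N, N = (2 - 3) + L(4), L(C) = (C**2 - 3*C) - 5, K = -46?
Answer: 50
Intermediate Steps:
L(C) = -5 + C**2 - 3*C
N = -2 (N = (2 - 3) + (-5 + 4**2 - 3*4) = -1 + (-5 + 16 - 12) = -1 - 1 = -2)
o(B, y) = -2
(K + 21)*o(-4/4 - 1/(-3), -5) = (-46 + 21)*(-2) = -25*(-2) = 50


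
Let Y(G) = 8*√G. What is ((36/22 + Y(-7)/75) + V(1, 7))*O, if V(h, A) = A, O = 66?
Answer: 570 + 176*I*√7/25 ≈ 570.0 + 18.626*I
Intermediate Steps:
((36/22 + Y(-7)/75) + V(1, 7))*O = ((36/22 + (8*√(-7))/75) + 7)*66 = ((36*(1/22) + (8*(I*√7))*(1/75)) + 7)*66 = ((18/11 + (8*I*√7)*(1/75)) + 7)*66 = ((18/11 + 8*I*√7/75) + 7)*66 = (95/11 + 8*I*√7/75)*66 = 570 + 176*I*√7/25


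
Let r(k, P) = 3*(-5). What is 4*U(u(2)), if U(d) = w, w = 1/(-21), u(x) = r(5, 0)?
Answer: -4/21 ≈ -0.19048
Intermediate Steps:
r(k, P) = -15
u(x) = -15
w = -1/21 ≈ -0.047619
U(d) = -1/21
4*U(u(2)) = 4*(-1/21) = -4/21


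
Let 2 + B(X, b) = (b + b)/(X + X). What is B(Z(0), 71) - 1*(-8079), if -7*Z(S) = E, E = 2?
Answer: 15657/2 ≈ 7828.5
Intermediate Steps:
Z(S) = -2/7 (Z(S) = -⅐*2 = -2/7)
B(X, b) = -2 + b/X (B(X, b) = -2 + (b + b)/(X + X) = -2 + (2*b)/((2*X)) = -2 + (2*b)*(1/(2*X)) = -2 + b/X)
B(Z(0), 71) - 1*(-8079) = (-2 + 71/(-2/7)) - 1*(-8079) = (-2 + 71*(-7/2)) + 8079 = (-2 - 497/2) + 8079 = -501/2 + 8079 = 15657/2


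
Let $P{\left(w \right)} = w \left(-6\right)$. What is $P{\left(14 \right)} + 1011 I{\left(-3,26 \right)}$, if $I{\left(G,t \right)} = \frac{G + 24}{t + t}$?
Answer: $\frac{16863}{52} \approx 324.29$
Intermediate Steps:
$P{\left(w \right)} = - 6 w$
$I{\left(G,t \right)} = \frac{24 + G}{2 t}$
$P{\left(14 \right)} + 1011 I{\left(-3,26 \right)} = \left(-6\right) 14 + 1011 \frac{24 - 3}{2 \cdot 26} = -84 + 1011 \cdot \frac{1}{2} \cdot \frac{1}{26} \cdot 21 = -84 + 1011 \cdot \frac{21}{52} = -84 + \frac{21231}{52} = \frac{16863}{52}$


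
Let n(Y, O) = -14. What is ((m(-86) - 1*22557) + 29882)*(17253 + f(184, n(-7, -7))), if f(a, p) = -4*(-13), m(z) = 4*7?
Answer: 127243665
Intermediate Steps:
m(z) = 28
f(a, p) = 52
((m(-86) - 1*22557) + 29882)*(17253 + f(184, n(-7, -7))) = ((28 - 1*22557) + 29882)*(17253 + 52) = ((28 - 22557) + 29882)*17305 = (-22529 + 29882)*17305 = 7353*17305 = 127243665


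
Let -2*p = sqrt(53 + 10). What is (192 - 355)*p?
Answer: 489*sqrt(7)/2 ≈ 646.89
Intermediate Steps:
p = -3*sqrt(7)/2 (p = -sqrt(53 + 10)/2 = -3*sqrt(7)/2 ≈ -3.9686)
(192 - 355)*p = (192 - 355)*(-3*sqrt(7)/2) = -(-489)*sqrt(7)/2 = 489*sqrt(7)/2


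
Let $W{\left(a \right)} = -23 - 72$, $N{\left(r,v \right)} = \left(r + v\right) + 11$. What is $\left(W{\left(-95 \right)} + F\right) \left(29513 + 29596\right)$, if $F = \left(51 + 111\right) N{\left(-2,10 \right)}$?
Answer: $176322147$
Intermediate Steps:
$N{\left(r,v \right)} = 11 + r + v$
$W{\left(a \right)} = -95$ ($W{\left(a \right)} = -23 - 72 = -95$)
$F = 3078$ ($F = \left(51 + 111\right) \left(11 - 2 + 10\right) = 162 \cdot 19 = 3078$)
$\left(W{\left(-95 \right)} + F\right) \left(29513 + 29596\right) = \left(-95 + 3078\right) \left(29513 + 29596\right) = 2983 \cdot 59109 = 176322147$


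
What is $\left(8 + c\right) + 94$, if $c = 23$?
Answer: $125$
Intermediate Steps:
$\left(8 + c\right) + 94 = \left(8 + 23\right) + 94 = 31 + 94 = 125$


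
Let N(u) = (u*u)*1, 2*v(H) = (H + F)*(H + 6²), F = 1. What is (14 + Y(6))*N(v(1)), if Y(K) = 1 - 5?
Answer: 13690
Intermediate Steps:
v(H) = (1 + H)*(36 + H)/2 (v(H) = ((H + 1)*(H + 6²))/2 = ((1 + H)*(H + 36))/2 = ((1 + H)*(36 + H))/2 = (1 + H)*(36 + H)/2)
N(u) = u² (N(u) = u²*1 = u²)
Y(K) = -4
(14 + Y(6))*N(v(1)) = (14 - 4)*(18 + (½)*1² + (37/2)*1)² = 10*(18 + (½)*1 + 37/2)² = 10*(18 + ½ + 37/2)² = 10*37² = 10*1369 = 13690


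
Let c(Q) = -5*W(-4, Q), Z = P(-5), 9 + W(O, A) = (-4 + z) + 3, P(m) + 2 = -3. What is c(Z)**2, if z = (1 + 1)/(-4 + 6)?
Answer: 2025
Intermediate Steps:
P(m) = -5 (P(m) = -2 - 3 = -5)
z = 1 (z = 2/2 = 2*(1/2) = 1)
W(O, A) = -9 (W(O, A) = -9 + ((-4 + 1) + 3) = -9 + (-3 + 3) = -9 + 0 = -9)
Z = -5
c(Q) = 45 (c(Q) = -5*(-9) = 45)
c(Z)**2 = 45**2 = 2025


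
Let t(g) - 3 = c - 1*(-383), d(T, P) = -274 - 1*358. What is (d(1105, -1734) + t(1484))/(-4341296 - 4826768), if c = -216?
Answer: 231/4584032 ≈ 5.0392e-5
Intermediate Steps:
d(T, P) = -632 (d(T, P) = -274 - 358 = -632)
t(g) = 170 (t(g) = 3 + (-216 - 1*(-383)) = 3 + (-216 + 383) = 3 + 167 = 170)
(d(1105, -1734) + t(1484))/(-4341296 - 4826768) = (-632 + 170)/(-4341296 - 4826768) = -462/(-9168064) = -462*(-1/9168064) = 231/4584032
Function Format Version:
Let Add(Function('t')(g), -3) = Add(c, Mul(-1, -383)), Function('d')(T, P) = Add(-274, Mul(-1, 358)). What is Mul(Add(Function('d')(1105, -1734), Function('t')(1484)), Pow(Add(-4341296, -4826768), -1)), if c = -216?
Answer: Rational(231, 4584032) ≈ 5.0392e-5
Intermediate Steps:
Function('d')(T, P) = -632 (Function('d')(T, P) = Add(-274, -358) = -632)
Function('t')(g) = 170 (Function('t')(g) = Add(3, Add(-216, Mul(-1, -383))) = Add(3, Add(-216, 383)) = Add(3, 167) = 170)
Mul(Add(Function('d')(1105, -1734), Function('t')(1484)), Pow(Add(-4341296, -4826768), -1)) = Mul(Add(-632, 170), Pow(Add(-4341296, -4826768), -1)) = Mul(-462, Pow(-9168064, -1)) = Mul(-462, Rational(-1, 9168064)) = Rational(231, 4584032)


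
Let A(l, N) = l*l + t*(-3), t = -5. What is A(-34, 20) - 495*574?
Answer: -282959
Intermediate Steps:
A(l, N) = 15 + l² (A(l, N) = l*l - 5*(-3) = l² + 15 = 15 + l²)
A(-34, 20) - 495*574 = (15 + (-34)²) - 495*574 = (15 + 1156) - 284130 = 1171 - 284130 = -282959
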